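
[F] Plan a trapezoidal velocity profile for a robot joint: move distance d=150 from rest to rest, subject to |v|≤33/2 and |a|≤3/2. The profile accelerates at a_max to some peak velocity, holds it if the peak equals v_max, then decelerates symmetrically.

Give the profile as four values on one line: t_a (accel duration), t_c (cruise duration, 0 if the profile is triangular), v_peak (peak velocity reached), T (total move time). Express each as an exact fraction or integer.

v_max²/a_max = (33/2)²/(3/2) = 363/2
150 < 363/2 so t_c = 0
v_peak = √(150·3/2) = √225 = 15
t_a = 15/(3/2) = 10; t_c = 0
T = 2·10 = 20

t_a=10 t_c=0 v_peak=15 T=20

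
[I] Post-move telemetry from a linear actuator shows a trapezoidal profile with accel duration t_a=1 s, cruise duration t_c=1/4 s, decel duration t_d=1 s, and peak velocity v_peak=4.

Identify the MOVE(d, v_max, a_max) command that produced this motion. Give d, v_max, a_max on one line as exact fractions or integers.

d=5 v_max=4 a_max=4

a_max = 4/1 = 4
d_a = ½·4·1 = 2; d_c = 4·1/4 = 1
d = 2·2 + 1 = 5
t_c = 1/4 > 0 → v_max = v_peak = 4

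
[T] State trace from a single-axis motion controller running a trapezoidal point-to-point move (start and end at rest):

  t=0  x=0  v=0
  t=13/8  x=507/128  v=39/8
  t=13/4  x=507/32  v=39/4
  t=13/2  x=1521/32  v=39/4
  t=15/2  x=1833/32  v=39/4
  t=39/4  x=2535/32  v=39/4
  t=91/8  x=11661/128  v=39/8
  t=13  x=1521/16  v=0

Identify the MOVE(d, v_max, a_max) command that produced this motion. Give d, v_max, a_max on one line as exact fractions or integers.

final state: t=13, x=1521/16, v=0 → d = 1521/16
a_max = (39/8−0)/(13/8−0) = 3
max v = 39/4 over t∈[13/4,39/4] → v_max = 39/4
check: 39/4·(13/4+13/2) = 1521/16 ✓

d=1521/16 v_max=39/4 a_max=3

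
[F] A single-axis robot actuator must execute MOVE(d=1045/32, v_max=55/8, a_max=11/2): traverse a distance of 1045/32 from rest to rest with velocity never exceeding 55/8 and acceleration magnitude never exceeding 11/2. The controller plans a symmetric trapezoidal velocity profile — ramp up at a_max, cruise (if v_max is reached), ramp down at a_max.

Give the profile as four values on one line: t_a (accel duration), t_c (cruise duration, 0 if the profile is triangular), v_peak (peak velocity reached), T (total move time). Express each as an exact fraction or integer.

t_a=5/4 t_c=7/2 v_peak=55/8 T=6

(v_max)²/a_max = (55/8)²/(11/2) = 275/32
1045/32 ≥ 275/32 so v_max reached
t_a = (55/8)/(11/2) = 5/4; v_peak = 55/8
d_cruise = 1045/32 − 275/32 = 385/16; t_c = (385/16)/(55/8) = 7/2
T = 2·5/4 + 7/2 = 6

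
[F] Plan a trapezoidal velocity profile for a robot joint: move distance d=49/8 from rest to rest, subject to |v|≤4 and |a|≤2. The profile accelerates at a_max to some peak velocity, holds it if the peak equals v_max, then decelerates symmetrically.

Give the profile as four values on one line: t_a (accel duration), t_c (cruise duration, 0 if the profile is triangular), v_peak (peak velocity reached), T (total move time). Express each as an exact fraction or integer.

(v_max)²/a_max = 4²/2 = 8
49/8 < 8 so t_c = 0
v_peak = √(49/8·2) = √(49/4) = 7/2
t_a = (7/2)/2 = 7/4; t_c = 0
T = 2·7/4 = 7/2

t_a=7/4 t_c=0 v_peak=7/2 T=7/2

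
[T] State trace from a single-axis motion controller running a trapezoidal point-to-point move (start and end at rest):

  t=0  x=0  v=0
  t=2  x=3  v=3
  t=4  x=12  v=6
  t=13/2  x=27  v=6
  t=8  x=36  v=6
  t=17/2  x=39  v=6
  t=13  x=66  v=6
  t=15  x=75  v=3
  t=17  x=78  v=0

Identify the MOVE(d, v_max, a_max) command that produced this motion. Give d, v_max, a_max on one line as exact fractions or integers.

final state: t=17, x=78, v=0 → d = 78
a_max = (3−0)/(2−0) = 3/2
max v = 6 over t∈[4,13] → v_max = 6
check: 6·(4+9) = 78 ✓

d=78 v_max=6 a_max=3/2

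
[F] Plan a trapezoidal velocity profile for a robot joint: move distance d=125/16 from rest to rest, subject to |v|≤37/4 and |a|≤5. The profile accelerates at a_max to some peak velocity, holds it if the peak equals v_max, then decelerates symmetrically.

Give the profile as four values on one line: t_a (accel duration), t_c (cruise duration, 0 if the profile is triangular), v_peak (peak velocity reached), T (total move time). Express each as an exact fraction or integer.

t_a=5/4 t_c=0 v_peak=25/4 T=5/2

vₘ²/aₘ = (37/4)²/5 = 1369/80
125/16 < 1369/80 → triangular
v_peak = √(125/16·5) = √(625/16) = 25/4
t_a = (25/4)/5 = 5/4; t_c = 0
T = 2·5/4 = 5/2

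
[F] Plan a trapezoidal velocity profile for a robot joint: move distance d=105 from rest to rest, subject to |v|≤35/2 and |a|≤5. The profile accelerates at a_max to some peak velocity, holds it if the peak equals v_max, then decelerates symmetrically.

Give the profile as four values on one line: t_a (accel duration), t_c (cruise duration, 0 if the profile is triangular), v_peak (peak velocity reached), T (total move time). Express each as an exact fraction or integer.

v_max²/a_max = (35/2)²/5 = 245/4
105 ≥ 245/4 → trapezoidal
t_a = (35/2)/5 = 7/2; v_peak = 35/2
d_cruise = 105 − 245/4 = 175/4; t_c = (175/4)/(35/2) = 5/2
T = 2·7/2 + 5/2 = 19/2

t_a=7/2 t_c=5/2 v_peak=35/2 T=19/2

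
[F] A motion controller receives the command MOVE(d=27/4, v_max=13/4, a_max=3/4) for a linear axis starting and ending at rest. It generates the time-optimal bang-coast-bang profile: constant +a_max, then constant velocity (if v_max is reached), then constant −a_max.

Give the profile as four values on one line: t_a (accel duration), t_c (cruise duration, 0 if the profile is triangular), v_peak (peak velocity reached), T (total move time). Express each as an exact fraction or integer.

v_max²/a_max = (13/4)²/(3/4) = 169/12
27/4 < 169/12 ⇒ no cruise
v_peak = √(27/4·3/4) = √(81/16) = 9/4
t_a = (9/4)/(3/4) = 3; t_c = 0
T = 2·3 = 6

t_a=3 t_c=0 v_peak=9/4 T=6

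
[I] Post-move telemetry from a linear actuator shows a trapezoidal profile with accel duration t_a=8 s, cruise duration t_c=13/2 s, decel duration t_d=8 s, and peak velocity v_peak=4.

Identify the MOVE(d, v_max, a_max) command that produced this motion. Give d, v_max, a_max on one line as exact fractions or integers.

d=58 v_max=4 a_max=1/2

a_max = 4/8 = 1/2
d_a = ½·4·8 = 16; d_c = 4·13/2 = 26
d = 2·16 + 26 = 58
t_c = 13/2 > 0 so v_max = 4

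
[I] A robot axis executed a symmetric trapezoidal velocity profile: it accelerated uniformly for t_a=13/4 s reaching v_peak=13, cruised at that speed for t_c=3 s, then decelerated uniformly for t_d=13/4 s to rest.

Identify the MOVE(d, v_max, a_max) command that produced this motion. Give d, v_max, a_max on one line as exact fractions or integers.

d=325/4 v_max=13 a_max=4

a_max = 13/(13/4) = 4
d_a = ½·13·13/4 = 169/8; d_c = 13·3 = 39
d = 2·169/8 + 39 = 325/4
t_c = 3 > 0 ⇒ limit active, v_max = 13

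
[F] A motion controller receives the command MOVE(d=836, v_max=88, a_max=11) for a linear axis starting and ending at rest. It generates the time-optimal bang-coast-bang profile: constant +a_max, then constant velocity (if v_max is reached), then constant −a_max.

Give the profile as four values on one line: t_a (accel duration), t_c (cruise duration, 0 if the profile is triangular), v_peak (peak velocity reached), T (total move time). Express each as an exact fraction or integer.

(v_max)²/a_max = 88²/11 = 704
836 ≥ 704 → trapezoidal
t_a = 88/11 = 8; v_peak = 88
d_cruise = 836 − 704 = 132; t_c = 132/88 = 3/2
T = 2·8 + 3/2 = 35/2

t_a=8 t_c=3/2 v_peak=88 T=35/2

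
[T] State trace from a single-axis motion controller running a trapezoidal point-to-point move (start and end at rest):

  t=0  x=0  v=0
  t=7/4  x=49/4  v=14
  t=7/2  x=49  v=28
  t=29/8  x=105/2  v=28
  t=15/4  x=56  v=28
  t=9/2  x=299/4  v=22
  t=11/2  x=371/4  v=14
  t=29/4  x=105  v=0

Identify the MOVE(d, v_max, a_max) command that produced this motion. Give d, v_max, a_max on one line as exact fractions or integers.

d=105 v_max=28 a_max=8

final state: t=29/4, x=105, v=0 → d = 105
a_max = (14−0)/(7/4−0) = 8
max v = 28 over t∈[7/2,15/4] → v_max = 28
check: 28·(7/2+1/4) = 105 ✓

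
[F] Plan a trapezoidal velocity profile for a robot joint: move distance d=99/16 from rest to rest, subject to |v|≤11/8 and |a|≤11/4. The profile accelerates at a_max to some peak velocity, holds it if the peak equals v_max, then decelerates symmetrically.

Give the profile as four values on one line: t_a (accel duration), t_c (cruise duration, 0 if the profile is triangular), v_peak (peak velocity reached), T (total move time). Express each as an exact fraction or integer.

(v_max)²/a_max = (11/8)²/(11/4) = 11/16
99/16 ≥ 11/16 so v_max reached
t_a = (11/8)/(11/4) = 1/2; v_peak = 11/8
d_cruise = 99/16 − 11/16 = 11/2; t_c = (11/2)/(11/8) = 4
T = 2·1/2 + 4 = 5

t_a=1/2 t_c=4 v_peak=11/8 T=5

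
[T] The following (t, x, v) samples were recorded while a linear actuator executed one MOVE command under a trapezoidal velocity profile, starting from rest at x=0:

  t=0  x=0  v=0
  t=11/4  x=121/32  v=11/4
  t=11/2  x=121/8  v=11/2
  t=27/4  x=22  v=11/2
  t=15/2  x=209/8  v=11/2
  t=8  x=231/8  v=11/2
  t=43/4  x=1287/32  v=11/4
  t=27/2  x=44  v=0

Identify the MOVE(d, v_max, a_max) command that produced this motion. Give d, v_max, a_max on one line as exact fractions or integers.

d=44 v_max=11/2 a_max=1

final state: t=27/2, x=44, v=0 → d = 44
a_max = (11/4−0)/(11/4−0) = 1
max v = 11/2 over t∈[11/2,8] → v_max = 11/2
check: 11/2·(11/2+5/2) = 44 ✓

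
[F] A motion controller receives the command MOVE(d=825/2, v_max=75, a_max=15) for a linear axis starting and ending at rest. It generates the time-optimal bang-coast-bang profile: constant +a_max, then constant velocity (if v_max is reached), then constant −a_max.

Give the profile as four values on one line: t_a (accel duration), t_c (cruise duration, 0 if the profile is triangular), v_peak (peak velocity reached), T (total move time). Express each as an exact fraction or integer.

vₘ²/aₘ = 75²/15 = 375
825/2 ≥ 375 ⇒ cruise phase
t_a = 75/15 = 5; v_peak = 75
d_cruise = 825/2 − 375 = 75/2; t_c = (75/2)/75 = 1/2
T = 2·5 + 1/2 = 21/2

t_a=5 t_c=1/2 v_peak=75 T=21/2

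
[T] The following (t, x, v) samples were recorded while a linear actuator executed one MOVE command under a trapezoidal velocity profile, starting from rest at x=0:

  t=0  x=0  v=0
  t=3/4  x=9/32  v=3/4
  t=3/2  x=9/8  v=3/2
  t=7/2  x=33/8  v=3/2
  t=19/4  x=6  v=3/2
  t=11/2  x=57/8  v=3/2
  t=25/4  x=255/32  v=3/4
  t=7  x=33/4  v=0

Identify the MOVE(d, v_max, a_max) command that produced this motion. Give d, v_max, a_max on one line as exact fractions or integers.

d=33/4 v_max=3/2 a_max=1

final state: t=7, x=33/4, v=0 → d = 33/4
a_max = (3/4−0)/(3/4−0) = 1
max v = 3/2 over t∈[3/2,11/2] → v_max = 3/2
check: 3/2·(3/2+4) = 33/4 ✓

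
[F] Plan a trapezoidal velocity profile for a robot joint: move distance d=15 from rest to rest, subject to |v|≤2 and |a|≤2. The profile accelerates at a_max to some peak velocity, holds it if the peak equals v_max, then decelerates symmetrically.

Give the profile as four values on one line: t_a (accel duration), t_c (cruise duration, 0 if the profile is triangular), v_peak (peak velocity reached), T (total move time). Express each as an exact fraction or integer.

v_max²/a_max = 2²/2 = 2
15 ≥ 2 ⇒ cruise phase
t_a = 2/2 = 1; v_peak = 2
d_cruise = 15 − 2 = 13; t_c = 13/2
T = 2·1 + 13/2 = 17/2

t_a=1 t_c=13/2 v_peak=2 T=17/2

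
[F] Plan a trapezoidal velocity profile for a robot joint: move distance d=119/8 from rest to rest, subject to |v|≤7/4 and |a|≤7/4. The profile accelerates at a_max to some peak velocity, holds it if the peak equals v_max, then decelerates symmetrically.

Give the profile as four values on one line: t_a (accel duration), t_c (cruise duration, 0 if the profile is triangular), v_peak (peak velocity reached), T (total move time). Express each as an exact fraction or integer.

t_a=1 t_c=15/2 v_peak=7/4 T=19/2

v_max²/a_max = (7/4)²/(7/4) = 7/4
119/8 ≥ 7/4 ⇒ cruise phase
t_a = (7/4)/(7/4) = 1; v_peak = 7/4
d_cruise = 119/8 − 7/4 = 105/8; t_c = (105/8)/(7/4) = 15/2
T = 2·1 + 15/2 = 19/2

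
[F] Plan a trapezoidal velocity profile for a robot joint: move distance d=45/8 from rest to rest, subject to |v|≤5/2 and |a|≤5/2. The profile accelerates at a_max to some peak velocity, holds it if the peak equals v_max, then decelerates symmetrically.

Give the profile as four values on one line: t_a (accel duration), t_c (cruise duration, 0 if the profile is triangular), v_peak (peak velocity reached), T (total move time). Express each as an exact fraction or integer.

t_a=1 t_c=5/4 v_peak=5/2 T=13/4

v_max²/a_max = (5/2)²/(5/2) = 5/2
45/8 ≥ 5/2 ⇒ cruise phase
t_a = (5/2)/(5/2) = 1; v_peak = 5/2
d_cruise = 45/8 − 5/2 = 25/8; t_c = (25/8)/(5/2) = 5/4
T = 2·1 + 5/4 = 13/4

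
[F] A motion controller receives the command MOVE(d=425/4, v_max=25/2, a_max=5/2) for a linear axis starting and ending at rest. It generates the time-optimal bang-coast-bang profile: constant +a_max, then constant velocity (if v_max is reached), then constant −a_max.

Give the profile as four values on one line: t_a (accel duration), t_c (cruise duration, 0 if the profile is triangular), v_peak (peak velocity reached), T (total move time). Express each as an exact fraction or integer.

t_a=5 t_c=7/2 v_peak=25/2 T=27/2

vₘ²/aₘ = (25/2)²/(5/2) = 125/2
425/4 ≥ 125/2 so v_max reached
t_a = (25/2)/(5/2) = 5; v_peak = 25/2
d_cruise = 425/4 − 125/2 = 175/4; t_c = (175/4)/(25/2) = 7/2
T = 2·5 + 7/2 = 27/2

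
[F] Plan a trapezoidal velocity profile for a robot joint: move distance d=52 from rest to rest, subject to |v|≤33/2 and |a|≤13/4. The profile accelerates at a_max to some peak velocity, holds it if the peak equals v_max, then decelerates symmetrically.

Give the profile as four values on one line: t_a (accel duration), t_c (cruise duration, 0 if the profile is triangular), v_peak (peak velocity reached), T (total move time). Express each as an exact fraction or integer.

t_a=4 t_c=0 v_peak=13 T=8

vₘ²/aₘ = (33/2)²/(13/4) = 1089/13
52 < 1089/13 ⇒ no cruise
v_peak = √(52·13/4) = √169 = 13
t_a = 13/(13/4) = 4; t_c = 0
T = 2·4 = 8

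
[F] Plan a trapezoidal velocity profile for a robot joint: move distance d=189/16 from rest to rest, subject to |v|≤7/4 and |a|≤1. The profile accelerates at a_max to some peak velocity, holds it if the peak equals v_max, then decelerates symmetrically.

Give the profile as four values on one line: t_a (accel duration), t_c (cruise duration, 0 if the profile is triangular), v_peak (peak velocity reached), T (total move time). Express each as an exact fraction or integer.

t_a=7/4 t_c=5 v_peak=7/4 T=17/2

v_max²/a_max = (7/4)²/1 = 49/16
189/16 ≥ 49/16 → trapezoidal
t_a = (7/4)/1 = 7/4; v_peak = 7/4
d_cruise = 189/16 − 49/16 = 35/4; t_c = (35/4)/(7/4) = 5
T = 2·7/4 + 5 = 17/2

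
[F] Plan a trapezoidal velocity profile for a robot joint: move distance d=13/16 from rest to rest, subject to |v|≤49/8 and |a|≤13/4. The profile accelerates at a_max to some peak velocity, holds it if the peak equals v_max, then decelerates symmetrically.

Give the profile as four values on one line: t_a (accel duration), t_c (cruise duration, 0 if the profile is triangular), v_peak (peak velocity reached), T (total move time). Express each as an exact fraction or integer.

vₘ²/aₘ = (49/8)²/(13/4) = 2401/208
13/16 < 2401/208 ⇒ no cruise
v_peak = √(13/16·13/4) = √(169/64) = 13/8
t_a = (13/8)/(13/4) = 1/2; t_c = 0
T = 2·1/2 = 1

t_a=1/2 t_c=0 v_peak=13/8 T=1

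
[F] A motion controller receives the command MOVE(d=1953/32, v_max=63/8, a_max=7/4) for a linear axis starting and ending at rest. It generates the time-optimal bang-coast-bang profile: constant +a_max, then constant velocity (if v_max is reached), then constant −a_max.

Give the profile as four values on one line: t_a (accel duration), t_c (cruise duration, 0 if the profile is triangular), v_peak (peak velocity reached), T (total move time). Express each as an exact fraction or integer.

t_a=9/2 t_c=13/4 v_peak=63/8 T=49/4

(v_max)²/a_max = (63/8)²/(7/4) = 567/16
1953/32 ≥ 567/16 → trapezoidal
t_a = (63/8)/(7/4) = 9/2; v_peak = 63/8
d_cruise = 1953/32 − 567/16 = 819/32; t_c = (819/32)/(63/8) = 13/4
T = 2·9/2 + 13/4 = 49/4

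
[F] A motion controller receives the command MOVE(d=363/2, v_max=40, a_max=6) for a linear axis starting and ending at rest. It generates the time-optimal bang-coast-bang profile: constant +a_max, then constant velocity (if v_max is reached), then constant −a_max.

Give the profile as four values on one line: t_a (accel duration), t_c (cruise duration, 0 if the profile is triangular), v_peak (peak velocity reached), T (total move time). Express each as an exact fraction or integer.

vₘ²/aₘ = 40²/6 = 800/3
363/2 < 800/3 so t_c = 0
v_peak = √(363/2·6) = √1089 = 33
t_a = 33/6 = 11/2; t_c = 0
T = 2·11/2 = 11

t_a=11/2 t_c=0 v_peak=33 T=11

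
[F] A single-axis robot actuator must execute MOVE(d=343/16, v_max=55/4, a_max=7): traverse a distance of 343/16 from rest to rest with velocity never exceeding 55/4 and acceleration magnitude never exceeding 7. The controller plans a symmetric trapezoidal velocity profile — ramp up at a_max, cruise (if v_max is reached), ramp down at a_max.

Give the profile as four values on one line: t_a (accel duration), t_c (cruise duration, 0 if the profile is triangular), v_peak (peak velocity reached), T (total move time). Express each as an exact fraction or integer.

t_a=7/4 t_c=0 v_peak=49/4 T=7/2

v_max²/a_max = (55/4)²/7 = 3025/112
343/16 < 3025/112 → triangular
v_peak = √(343/16·7) = √(2401/16) = 49/4
t_a = (49/4)/7 = 7/4; t_c = 0
T = 2·7/4 = 7/2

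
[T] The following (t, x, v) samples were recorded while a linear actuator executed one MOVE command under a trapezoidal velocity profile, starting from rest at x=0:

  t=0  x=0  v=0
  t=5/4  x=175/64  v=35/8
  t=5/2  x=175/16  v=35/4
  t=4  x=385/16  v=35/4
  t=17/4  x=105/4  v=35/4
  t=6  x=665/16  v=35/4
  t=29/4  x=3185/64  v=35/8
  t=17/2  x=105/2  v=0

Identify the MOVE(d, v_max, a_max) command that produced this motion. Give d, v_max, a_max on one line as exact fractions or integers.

d=105/2 v_max=35/4 a_max=7/2

final state: t=17/2, x=105/2, v=0 → d = 105/2
a_max = (35/8−0)/(5/4−0) = 7/2
max v = 35/4 over t∈[5/2,6] → v_max = 35/4
check: 35/4·(5/2+7/2) = 105/2 ✓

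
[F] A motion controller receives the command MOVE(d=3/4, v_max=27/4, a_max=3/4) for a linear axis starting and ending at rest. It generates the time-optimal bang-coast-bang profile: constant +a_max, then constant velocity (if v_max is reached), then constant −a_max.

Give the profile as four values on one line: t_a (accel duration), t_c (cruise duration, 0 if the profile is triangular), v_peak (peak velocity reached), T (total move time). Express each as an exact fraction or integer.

vₘ²/aₘ = (27/4)²/(3/4) = 243/4
3/4 < 243/4 ⇒ no cruise
v_peak = √(3/4·3/4) = √(9/16) = 3/4
t_a = (3/4)/(3/4) = 1; t_c = 0
T = 2·1 = 2

t_a=1 t_c=0 v_peak=3/4 T=2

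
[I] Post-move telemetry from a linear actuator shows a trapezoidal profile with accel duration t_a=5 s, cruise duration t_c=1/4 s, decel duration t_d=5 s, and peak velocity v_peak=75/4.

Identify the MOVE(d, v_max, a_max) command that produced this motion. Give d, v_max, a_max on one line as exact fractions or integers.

d=1575/16 v_max=75/4 a_max=15/4

a_max = (75/4)/5 = 15/4
d_a = ½·75/4·5 = 375/8; d_c = 75/4·1/4 = 75/16
d = 2·375/8 + 75/16 = 1575/16
t_c = 1/4 > 0 so v_max = 75/4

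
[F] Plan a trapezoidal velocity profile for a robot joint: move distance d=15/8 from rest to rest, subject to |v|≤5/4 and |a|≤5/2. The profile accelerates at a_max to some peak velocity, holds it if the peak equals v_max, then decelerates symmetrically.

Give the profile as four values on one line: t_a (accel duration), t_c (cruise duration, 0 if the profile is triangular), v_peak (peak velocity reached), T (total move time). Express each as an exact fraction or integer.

t_a=1/2 t_c=1 v_peak=5/4 T=2

(v_max)²/a_max = (5/4)²/(5/2) = 5/8
15/8 ≥ 5/8 → trapezoidal
t_a = (5/4)/(5/2) = 1/2; v_peak = 5/4
d_cruise = 15/8 − 5/8 = 5/4; t_c = (5/4)/(5/4) = 1
T = 2·1/2 + 1 = 2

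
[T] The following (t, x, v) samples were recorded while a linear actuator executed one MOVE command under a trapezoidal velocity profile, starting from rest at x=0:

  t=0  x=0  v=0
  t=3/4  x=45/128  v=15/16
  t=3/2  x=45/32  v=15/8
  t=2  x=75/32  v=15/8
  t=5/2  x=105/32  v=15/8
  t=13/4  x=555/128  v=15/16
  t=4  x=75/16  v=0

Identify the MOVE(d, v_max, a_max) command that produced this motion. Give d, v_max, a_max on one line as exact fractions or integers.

d=75/16 v_max=15/8 a_max=5/4

final state: t=4, x=75/16, v=0 → d = 75/16
a_max = (15/16−0)/(3/4−0) = 5/4
max v = 15/8 over t∈[3/2,5/2] → v_max = 15/8
check: 15/8·(3/2+1) = 75/16 ✓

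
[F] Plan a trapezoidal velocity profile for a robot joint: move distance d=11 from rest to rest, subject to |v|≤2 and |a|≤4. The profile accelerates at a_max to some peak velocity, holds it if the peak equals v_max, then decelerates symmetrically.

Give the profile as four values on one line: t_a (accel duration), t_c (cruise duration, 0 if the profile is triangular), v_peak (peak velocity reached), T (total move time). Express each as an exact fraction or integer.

t_a=1/2 t_c=5 v_peak=2 T=6

(v_max)²/a_max = 2²/4 = 1
11 ≥ 1 → trapezoidal
t_a = 2/4 = 1/2; v_peak = 2
d_cruise = 11 − 1 = 10; t_c = 10/2 = 5
T = 2·1/2 + 5 = 6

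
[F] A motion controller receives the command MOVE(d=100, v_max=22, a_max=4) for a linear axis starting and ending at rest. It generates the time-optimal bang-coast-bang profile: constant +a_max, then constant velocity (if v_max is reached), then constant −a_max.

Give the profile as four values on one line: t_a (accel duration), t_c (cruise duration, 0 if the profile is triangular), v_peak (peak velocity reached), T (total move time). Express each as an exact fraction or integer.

(v_max)²/a_max = 22²/4 = 121
100 < 121 ⇒ no cruise
v_peak = √(100·4) = √400 = 20
t_a = 20/4 = 5; t_c = 0
T = 2·5 = 10

t_a=5 t_c=0 v_peak=20 T=10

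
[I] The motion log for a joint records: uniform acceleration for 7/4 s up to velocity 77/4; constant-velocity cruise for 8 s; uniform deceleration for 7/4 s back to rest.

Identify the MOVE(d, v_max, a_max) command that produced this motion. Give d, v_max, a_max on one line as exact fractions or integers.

d=3003/16 v_max=77/4 a_max=11

a_max = (77/4)/(7/4) = 11
d_a = ½·77/4·7/4 = 539/32; d_c = 77/4·8 = 154
d = 2·539/32 + 154 = 3003/16
t_c = 8 > 0 so v_max = 77/4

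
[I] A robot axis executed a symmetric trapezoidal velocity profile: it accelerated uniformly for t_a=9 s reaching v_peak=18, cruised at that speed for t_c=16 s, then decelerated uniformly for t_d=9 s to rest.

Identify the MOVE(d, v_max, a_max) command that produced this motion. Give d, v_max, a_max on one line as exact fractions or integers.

d=450 v_max=18 a_max=2

a_max = 18/9 = 2
d_a = ½·18·9 = 81; d_c = 18·16 = 288
d = 2·81 + 288 = 450
t_c = 16 > 0 so v_max = 18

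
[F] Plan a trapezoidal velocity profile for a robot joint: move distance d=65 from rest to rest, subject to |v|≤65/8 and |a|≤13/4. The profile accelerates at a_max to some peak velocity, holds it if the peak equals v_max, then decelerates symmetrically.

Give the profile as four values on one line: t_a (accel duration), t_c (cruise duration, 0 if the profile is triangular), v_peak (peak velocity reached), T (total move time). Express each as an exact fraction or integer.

(v_max)²/a_max = (65/8)²/(13/4) = 325/16
65 ≥ 325/16 → trapezoidal
t_a = (65/8)/(13/4) = 5/2; v_peak = 65/8
d_cruise = 65 − 325/16 = 715/16; t_c = (715/16)/(65/8) = 11/2
T = 2·5/2 + 11/2 = 21/2

t_a=5/2 t_c=11/2 v_peak=65/8 T=21/2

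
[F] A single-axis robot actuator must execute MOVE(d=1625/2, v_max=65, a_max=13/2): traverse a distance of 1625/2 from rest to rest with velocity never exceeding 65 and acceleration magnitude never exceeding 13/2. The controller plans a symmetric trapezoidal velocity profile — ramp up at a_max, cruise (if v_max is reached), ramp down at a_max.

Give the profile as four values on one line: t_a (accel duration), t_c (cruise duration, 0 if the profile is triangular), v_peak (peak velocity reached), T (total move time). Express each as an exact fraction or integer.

t_a=10 t_c=5/2 v_peak=65 T=45/2

(v_max)²/a_max = 65²/(13/2) = 650
1625/2 ≥ 650 → trapezoidal
t_a = 65/(13/2) = 10; v_peak = 65
d_cruise = 1625/2 − 650 = 325/2; t_c = (325/2)/65 = 5/2
T = 2·10 + 5/2 = 45/2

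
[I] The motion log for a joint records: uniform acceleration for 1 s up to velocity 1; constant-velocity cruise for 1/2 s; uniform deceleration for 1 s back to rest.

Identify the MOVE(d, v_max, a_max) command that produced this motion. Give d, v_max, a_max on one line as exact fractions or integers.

d=3/2 v_max=1 a_max=1

a_max = 1/1 = 1
d_a = ½·1·1 = 1/2; d_c = 1·1/2 = 1/2
d = 2·1/2 + 1/2 = 3/2
t_c = 1/2 > 0 → v_max = v_peak = 1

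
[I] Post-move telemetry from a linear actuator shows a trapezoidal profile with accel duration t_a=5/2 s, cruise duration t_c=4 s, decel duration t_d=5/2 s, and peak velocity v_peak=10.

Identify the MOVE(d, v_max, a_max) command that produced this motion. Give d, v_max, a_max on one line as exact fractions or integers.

a_max = 10/(5/2) = 4
d_a = ½·10·5/2 = 25/2; d_c = 10·4 = 40
d = 2·25/2 + 40 = 65
t_c = 4 > 0 so v_max = 10

d=65 v_max=10 a_max=4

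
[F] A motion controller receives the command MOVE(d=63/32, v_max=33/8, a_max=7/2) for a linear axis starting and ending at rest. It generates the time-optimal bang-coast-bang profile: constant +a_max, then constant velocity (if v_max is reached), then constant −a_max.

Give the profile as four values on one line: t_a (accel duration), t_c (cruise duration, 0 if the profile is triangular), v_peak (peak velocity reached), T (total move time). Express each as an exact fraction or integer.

t_a=3/4 t_c=0 v_peak=21/8 T=3/2

v_max²/a_max = (33/8)²/(7/2) = 1089/224
63/32 < 1089/224 ⇒ no cruise
v_peak = √(63/32·7/2) = √(441/64) = 21/8
t_a = (21/8)/(7/2) = 3/4; t_c = 0
T = 2·3/4 = 3/2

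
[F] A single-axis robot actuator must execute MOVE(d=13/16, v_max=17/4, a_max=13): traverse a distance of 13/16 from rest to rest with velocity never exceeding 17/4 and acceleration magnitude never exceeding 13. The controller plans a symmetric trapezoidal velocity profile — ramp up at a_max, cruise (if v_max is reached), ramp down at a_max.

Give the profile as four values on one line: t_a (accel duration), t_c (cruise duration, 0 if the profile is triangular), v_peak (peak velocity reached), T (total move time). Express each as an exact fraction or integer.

vₘ²/aₘ = (17/4)²/13 = 289/208
13/16 < 289/208 → triangular
v_peak = √(13/16·13) = √(169/16) = 13/4
t_a = (13/4)/13 = 1/4; t_c = 0
T = 2·1/4 = 1/2

t_a=1/4 t_c=0 v_peak=13/4 T=1/2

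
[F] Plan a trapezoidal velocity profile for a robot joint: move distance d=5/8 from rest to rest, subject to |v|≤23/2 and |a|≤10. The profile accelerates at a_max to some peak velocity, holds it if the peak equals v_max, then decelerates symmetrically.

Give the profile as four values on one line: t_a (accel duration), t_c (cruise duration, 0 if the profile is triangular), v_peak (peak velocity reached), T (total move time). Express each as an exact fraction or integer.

t_a=1/4 t_c=0 v_peak=5/2 T=1/2

v_max²/a_max = (23/2)²/10 = 529/40
5/8 < 529/40 so t_c = 0
v_peak = √(5/8·10) = √(25/4) = 5/2
t_a = (5/2)/10 = 1/4; t_c = 0
T = 2·1/4 = 1/2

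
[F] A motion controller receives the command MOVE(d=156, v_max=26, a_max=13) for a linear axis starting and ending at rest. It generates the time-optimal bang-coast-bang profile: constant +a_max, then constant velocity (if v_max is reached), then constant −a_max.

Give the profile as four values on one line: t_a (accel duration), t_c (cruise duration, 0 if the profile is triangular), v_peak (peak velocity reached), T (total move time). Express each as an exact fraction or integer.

v_max²/a_max = 26²/13 = 52
156 ≥ 52 ⇒ cruise phase
t_a = 26/13 = 2; v_peak = 26
d_cruise = 156 − 52 = 104; t_c = 104/26 = 4
T = 2·2 + 4 = 8

t_a=2 t_c=4 v_peak=26 T=8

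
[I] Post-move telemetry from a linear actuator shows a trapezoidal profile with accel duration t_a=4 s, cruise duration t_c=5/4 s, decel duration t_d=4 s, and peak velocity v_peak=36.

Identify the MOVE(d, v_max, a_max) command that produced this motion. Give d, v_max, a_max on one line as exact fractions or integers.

a_max = 36/4 = 9
d_a = ½·36·4 = 72; d_c = 36·5/4 = 45
d = 2·72 + 45 = 189
t_c = 5/4 > 0 ⇒ limit active, v_max = 36

d=189 v_max=36 a_max=9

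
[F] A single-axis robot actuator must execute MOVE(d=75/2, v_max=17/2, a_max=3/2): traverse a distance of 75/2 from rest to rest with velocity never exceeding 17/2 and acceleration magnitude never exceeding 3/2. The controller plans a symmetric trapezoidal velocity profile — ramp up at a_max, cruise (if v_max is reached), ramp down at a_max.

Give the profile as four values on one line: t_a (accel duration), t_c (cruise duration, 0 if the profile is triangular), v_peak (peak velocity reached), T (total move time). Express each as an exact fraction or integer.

t_a=5 t_c=0 v_peak=15/2 T=10

(v_max)²/a_max = (17/2)²/(3/2) = 289/6
75/2 < 289/6 ⇒ no cruise
v_peak = √(75/2·3/2) = √(225/4) = 15/2
t_a = (15/2)/(3/2) = 5; t_c = 0
T = 2·5 = 10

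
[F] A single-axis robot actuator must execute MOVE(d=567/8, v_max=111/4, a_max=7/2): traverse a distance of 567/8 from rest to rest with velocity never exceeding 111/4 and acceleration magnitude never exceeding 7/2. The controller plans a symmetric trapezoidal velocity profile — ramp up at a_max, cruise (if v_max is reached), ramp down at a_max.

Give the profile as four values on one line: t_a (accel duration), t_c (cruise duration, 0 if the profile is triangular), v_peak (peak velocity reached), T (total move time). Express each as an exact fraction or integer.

vₘ²/aₘ = (111/4)²/(7/2) = 12321/56
567/8 < 12321/56 → triangular
v_peak = √(567/8·7/2) = √(3969/16) = 63/4
t_a = (63/4)/(7/2) = 9/2; t_c = 0
T = 2·9/2 = 9

t_a=9/2 t_c=0 v_peak=63/4 T=9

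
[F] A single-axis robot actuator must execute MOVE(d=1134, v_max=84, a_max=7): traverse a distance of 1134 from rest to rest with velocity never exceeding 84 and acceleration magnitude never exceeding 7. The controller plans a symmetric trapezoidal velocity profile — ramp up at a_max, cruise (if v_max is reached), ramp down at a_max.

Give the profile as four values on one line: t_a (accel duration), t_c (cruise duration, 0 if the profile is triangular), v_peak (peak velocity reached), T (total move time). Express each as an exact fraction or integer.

v_max²/a_max = 84²/7 = 1008
1134 ≥ 1008 so v_max reached
t_a = 84/7 = 12; v_peak = 84
d_cruise = 1134 − 1008 = 126; t_c = 126/84 = 3/2
T = 2·12 + 3/2 = 51/2

t_a=12 t_c=3/2 v_peak=84 T=51/2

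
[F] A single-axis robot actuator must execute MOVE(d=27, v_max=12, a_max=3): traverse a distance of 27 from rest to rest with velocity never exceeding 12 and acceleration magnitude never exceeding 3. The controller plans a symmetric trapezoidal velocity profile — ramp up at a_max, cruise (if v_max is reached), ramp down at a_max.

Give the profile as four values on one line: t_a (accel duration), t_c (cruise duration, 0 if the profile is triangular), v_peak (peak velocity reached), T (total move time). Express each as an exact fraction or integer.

(v_max)²/a_max = 12²/3 = 48
27 < 48 ⇒ no cruise
v_peak = √(27·3) = √81 = 9
t_a = 9/3 = 3; t_c = 0
T = 2·3 = 6

t_a=3 t_c=0 v_peak=9 T=6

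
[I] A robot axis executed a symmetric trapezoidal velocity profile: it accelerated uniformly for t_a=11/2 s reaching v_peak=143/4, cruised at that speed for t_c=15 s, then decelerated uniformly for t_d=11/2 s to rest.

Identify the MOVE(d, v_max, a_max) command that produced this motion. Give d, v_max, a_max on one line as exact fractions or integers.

d=5863/8 v_max=143/4 a_max=13/2

a_max = (143/4)/(11/2) = 13/2
d_a = ½·143/4·11/2 = 1573/16; d_c = 143/4·15 = 2145/4
d = 2·1573/16 + 2145/4 = 5863/8
t_c = 15 > 0 so v_max = 143/4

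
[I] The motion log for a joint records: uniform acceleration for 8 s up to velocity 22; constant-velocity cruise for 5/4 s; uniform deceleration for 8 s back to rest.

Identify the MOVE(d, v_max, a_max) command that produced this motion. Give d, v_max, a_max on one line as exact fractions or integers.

a_max = 22/8 = 11/4
d_a = ½·22·8 = 88; d_c = 22·5/4 = 55/2
d = 2·88 + 55/2 = 407/2
t_c = 5/4 > 0 ⇒ limit active, v_max = 22

d=407/2 v_max=22 a_max=11/4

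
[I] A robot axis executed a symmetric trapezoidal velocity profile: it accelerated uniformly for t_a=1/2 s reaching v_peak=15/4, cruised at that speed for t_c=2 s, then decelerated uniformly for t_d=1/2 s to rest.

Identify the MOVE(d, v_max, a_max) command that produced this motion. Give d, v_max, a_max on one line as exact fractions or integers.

a_max = (15/4)/(1/2) = 15/2
d_a = ½·15/4·1/2 = 15/16; d_c = 15/4·2 = 15/2
d = 2·15/16 + 15/2 = 75/8
t_c = 2 > 0 so v_max = 15/4

d=75/8 v_max=15/4 a_max=15/2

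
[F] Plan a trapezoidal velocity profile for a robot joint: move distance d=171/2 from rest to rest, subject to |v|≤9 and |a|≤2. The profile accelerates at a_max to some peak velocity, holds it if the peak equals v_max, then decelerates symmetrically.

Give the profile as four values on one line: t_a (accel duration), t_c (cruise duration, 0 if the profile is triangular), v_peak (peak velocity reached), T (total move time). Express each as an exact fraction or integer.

vₘ²/aₘ = 9²/2 = 81/2
171/2 ≥ 81/2 ⇒ cruise phase
t_a = 9/2; v_peak = 9
d_cruise = 171/2 − 81/2 = 45; t_c = 45/9 = 5
T = 2·9/2 + 5 = 14

t_a=9/2 t_c=5 v_peak=9 T=14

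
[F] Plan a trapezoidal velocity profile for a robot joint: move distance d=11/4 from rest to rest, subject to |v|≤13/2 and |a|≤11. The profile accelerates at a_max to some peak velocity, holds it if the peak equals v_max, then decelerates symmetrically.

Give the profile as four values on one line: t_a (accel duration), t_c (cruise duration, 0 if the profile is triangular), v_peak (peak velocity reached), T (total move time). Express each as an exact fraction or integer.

t_a=1/2 t_c=0 v_peak=11/2 T=1

(v_max)²/a_max = (13/2)²/11 = 169/44
11/4 < 169/44 ⇒ no cruise
v_peak = √(11/4·11) = √(121/4) = 11/2
t_a = (11/2)/11 = 1/2; t_c = 0
T = 2·1/2 = 1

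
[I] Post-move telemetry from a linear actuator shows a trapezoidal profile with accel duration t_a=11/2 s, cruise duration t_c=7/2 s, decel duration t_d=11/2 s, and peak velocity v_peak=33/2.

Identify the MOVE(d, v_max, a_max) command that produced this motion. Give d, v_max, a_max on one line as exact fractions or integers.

a_max = (33/2)/(11/2) = 3
d_a = ½·33/2·11/2 = 363/8; d_c = 33/2·7/2 = 231/4
d = 2·363/8 + 231/4 = 297/2
t_c = 7/2 > 0 → v_max = v_peak = 33/2

d=297/2 v_max=33/2 a_max=3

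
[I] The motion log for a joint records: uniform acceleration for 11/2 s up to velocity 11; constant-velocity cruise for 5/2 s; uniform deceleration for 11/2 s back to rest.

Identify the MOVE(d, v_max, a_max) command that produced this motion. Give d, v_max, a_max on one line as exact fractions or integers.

d=88 v_max=11 a_max=2

a_max = 11/(11/2) = 2
d_a = ½·11·11/2 = 121/4; d_c = 11·5/2 = 55/2
d = 2·121/4 + 55/2 = 88
t_c = 5/2 > 0 ⇒ limit active, v_max = 11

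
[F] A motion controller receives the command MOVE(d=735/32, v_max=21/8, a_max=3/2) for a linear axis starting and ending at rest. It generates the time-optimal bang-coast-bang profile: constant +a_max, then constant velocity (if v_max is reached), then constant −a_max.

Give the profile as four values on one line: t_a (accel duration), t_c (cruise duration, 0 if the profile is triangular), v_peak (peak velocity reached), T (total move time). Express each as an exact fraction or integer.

t_a=7/4 t_c=7 v_peak=21/8 T=21/2

(v_max)²/a_max = (21/8)²/(3/2) = 147/32
735/32 ≥ 147/32 so v_max reached
t_a = (21/8)/(3/2) = 7/4; v_peak = 21/8
d_cruise = 735/32 − 147/32 = 147/8; t_c = (147/8)/(21/8) = 7
T = 2·7/4 + 7 = 21/2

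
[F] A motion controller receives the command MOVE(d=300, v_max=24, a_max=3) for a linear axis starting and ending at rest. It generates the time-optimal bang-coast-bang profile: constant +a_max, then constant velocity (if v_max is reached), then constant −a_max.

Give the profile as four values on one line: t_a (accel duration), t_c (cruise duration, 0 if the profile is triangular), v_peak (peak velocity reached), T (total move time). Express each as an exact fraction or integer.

v_max²/a_max = 24²/3 = 192
300 ≥ 192 ⇒ cruise phase
t_a = 24/3 = 8; v_peak = 24
d_cruise = 300 − 192 = 108; t_c = 108/24 = 9/2
T = 2·8 + 9/2 = 41/2

t_a=8 t_c=9/2 v_peak=24 T=41/2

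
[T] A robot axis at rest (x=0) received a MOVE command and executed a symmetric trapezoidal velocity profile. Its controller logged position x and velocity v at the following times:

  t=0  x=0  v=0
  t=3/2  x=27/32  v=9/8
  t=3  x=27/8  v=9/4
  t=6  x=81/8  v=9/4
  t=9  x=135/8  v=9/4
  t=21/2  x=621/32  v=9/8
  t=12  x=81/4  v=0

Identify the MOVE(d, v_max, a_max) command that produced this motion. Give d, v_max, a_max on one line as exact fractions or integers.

d=81/4 v_max=9/4 a_max=3/4

final state: t=12, x=81/4, v=0 → d = 81/4
a_max = (9/8−0)/(3/2−0) = 3/4
max v = 9/4 over t∈[3,9] → v_max = 9/4
check: 9/4·(3+6) = 81/4 ✓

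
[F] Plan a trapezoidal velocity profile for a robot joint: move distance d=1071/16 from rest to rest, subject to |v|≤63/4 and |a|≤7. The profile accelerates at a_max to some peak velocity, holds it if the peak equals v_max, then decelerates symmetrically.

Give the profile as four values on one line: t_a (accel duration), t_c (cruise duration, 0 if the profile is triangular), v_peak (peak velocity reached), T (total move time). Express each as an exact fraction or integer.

t_a=9/4 t_c=2 v_peak=63/4 T=13/2

(v_max)²/a_max = (63/4)²/7 = 567/16
1071/16 ≥ 567/16 ⇒ cruise phase
t_a = (63/4)/7 = 9/4; v_peak = 63/4
d_cruise = 1071/16 − 567/16 = 63/2; t_c = (63/2)/(63/4) = 2
T = 2·9/4 + 2 = 13/2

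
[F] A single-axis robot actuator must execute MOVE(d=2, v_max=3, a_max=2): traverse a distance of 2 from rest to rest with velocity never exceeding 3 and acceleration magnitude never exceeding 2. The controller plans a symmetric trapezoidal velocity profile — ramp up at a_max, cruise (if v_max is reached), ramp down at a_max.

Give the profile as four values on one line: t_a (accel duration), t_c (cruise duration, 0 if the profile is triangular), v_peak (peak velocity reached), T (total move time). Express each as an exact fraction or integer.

t_a=1 t_c=0 v_peak=2 T=2

v_max²/a_max = 3²/2 = 9/2
2 < 9/2 → triangular
v_peak = √(2·2) = √4 = 2
t_a = 2/2 = 1; t_c = 0
T = 2·1 = 2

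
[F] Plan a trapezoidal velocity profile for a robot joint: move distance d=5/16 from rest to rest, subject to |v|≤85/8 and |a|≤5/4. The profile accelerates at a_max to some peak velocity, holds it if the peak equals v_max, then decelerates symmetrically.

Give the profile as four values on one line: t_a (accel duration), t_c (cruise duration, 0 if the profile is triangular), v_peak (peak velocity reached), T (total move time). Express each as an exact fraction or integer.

t_a=1/2 t_c=0 v_peak=5/8 T=1

v_max²/a_max = (85/8)²/(5/4) = 1445/16
5/16 < 1445/16 ⇒ no cruise
v_peak = √(5/16·5/4) = √(25/64) = 5/8
t_a = (5/8)/(5/4) = 1/2; t_c = 0
T = 2·1/2 = 1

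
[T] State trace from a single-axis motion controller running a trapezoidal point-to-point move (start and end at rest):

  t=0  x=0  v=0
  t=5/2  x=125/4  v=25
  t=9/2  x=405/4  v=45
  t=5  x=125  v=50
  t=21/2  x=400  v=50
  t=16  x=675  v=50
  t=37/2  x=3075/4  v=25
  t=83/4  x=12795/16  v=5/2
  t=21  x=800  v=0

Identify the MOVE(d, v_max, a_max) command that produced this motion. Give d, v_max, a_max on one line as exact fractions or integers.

d=800 v_max=50 a_max=10

final state: t=21, x=800, v=0 → d = 800
a_max = (25−0)/(5/2−0) = 10
max v = 50 over t∈[5,16] → v_max = 50
check: 50·(5+11) = 800 ✓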